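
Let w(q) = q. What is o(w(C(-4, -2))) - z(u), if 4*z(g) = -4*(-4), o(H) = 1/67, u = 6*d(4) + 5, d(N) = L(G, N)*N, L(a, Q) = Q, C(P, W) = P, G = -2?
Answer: -267/67 ≈ -3.9851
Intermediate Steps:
d(N) = N² (d(N) = N*N = N²)
u = 101 (u = 6*4² + 5 = 6*16 + 5 = 96 + 5 = 101)
o(H) = 1/67
z(g) = 4 (z(g) = (-4*(-4))/4 = (¼)*16 = 4)
o(w(C(-4, -2))) - z(u) = 1/67 - 1*4 = 1/67 - 4 = -267/67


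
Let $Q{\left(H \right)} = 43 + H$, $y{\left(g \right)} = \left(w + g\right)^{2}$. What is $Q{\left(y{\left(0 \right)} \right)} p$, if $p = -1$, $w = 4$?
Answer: $-59$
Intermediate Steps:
$y{\left(g \right)} = \left(4 + g\right)^{2}$
$Q{\left(y{\left(0 \right)} \right)} p = \left(43 + \left(4 + 0\right)^{2}\right) \left(-1\right) = \left(43 + 4^{2}\right) \left(-1\right) = \left(43 + 16\right) \left(-1\right) = 59 \left(-1\right) = -59$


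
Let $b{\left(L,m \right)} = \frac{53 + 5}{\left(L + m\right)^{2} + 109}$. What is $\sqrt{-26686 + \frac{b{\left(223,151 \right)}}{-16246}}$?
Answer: $\frac{i \sqrt{34504790225623101657645}}{1137098155} \approx 163.36 i$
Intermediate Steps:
$b{\left(L,m \right)} = \frac{58}{109 + \left(L + m\right)^{2}}$
$\sqrt{-26686 + \frac{b{\left(223,151 \right)}}{-16246}} = \sqrt{-26686 + \frac{58 \frac{1}{109 + \left(223 + 151\right)^{2}}}{-16246}} = \sqrt{-26686 + \frac{58}{109 + 374^{2}} \left(- \frac{1}{16246}\right)} = \sqrt{-26686 + \frac{58}{109 + 139876} \left(- \frac{1}{16246}\right)} = \sqrt{-26686 + \frac{58}{139985} \left(- \frac{1}{16246}\right)} = \sqrt{-26686 - \frac{29}{1137098155}} = \sqrt{- \frac{30344601364359}{1137098155}} = \frac{i \sqrt{34504790225623101657645}}{1137098155}$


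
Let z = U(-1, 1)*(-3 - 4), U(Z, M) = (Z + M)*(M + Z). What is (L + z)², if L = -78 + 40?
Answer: 1444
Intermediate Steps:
U(Z, M) = (M + Z)² (U(Z, M) = (M + Z)*(M + Z) = (M + Z)²)
L = -38
z = 0 (z = (1 - 1)²*(-3 - 4) = 0²*(-7) = 0*(-7) = 0)
(L + z)² = (-38 + 0)² = (-38)² = 1444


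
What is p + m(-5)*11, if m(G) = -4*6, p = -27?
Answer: -291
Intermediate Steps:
m(G) = -24
p + m(-5)*11 = -27 - 24*11 = -27 - 264 = -291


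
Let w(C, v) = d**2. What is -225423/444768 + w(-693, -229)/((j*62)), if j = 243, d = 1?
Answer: -565963025/1116812448 ≈ -0.50677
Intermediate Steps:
w(C, v) = 1 (w(C, v) = 1**2 = 1)
-225423/444768 + w(-693, -229)/((j*62)) = -225423/444768 + 1/(243*62) = -225423*1/444768 + 1/15066 = -75141/148256 + 1*(1/15066) = -75141/148256 + 1/15066 = -565963025/1116812448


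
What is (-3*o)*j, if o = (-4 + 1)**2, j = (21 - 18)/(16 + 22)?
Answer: -81/38 ≈ -2.1316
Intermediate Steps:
j = 3/38 ≈ 0.078947
o = 9 (o = (-3)**2 = 9)
(-3*o)*j = -3*9*(3/38) = -27*3/38 = -81/38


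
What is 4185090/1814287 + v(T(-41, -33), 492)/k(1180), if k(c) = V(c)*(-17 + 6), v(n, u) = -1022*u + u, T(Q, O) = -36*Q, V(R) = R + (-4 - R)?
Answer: -227797568331/19957157 ≈ -11414.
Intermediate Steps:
V(R) = -4
v(n, u) = -1021*u
k(c) = 44 (k(c) = -4*(-17 + 6) = -4*(-11) = 44)
4185090/1814287 + v(T(-41, -33), 492)/k(1180) = 4185090/1814287 - 1021*492/44 = 4185090*(1/1814287) - 502332*1/44 = 4185090/1814287 - 125583/11 = -227797568331/19957157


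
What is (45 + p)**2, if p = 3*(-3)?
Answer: 1296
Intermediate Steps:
p = -9
(45 + p)**2 = (45 - 9)**2 = 36**2 = 1296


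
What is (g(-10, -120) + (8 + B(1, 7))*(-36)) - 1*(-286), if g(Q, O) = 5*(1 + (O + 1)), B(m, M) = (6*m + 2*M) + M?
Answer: -1564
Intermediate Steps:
B(m, M) = 3*M + 6*m (B(m, M) = (2*M + 6*m) + M = 3*M + 6*m)
g(Q, O) = 10 + 5*O (g(Q, O) = 5*(1 + (1 + O)) = 5*(2 + O) = 10 + 5*O)
(g(-10, -120) + (8 + B(1, 7))*(-36)) - 1*(-286) = ((10 + 5*(-120)) + (8 + (3*7 + 6*1))*(-36)) - 1*(-286) = ((10 - 600) + (8 + (21 + 6))*(-36)) + 286 = (-590 + (8 + 27)*(-36)) + 286 = (-590 + 35*(-36)) + 286 = (-590 - 1260) + 286 = -1850 + 286 = -1564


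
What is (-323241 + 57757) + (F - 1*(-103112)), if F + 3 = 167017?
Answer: 4642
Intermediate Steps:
F = 167014 (F = -3 + 167017 = 167014)
(-323241 + 57757) + (F - 1*(-103112)) = (-323241 + 57757) + (167014 - 1*(-103112)) = -265484 + (167014 + 103112) = -265484 + 270126 = 4642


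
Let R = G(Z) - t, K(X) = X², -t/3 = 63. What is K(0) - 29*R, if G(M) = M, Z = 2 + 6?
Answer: -5713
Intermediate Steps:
Z = 8
t = -189 (t = -3*63 = -189)
R = 197 (R = 8 - 1*(-189) = 8 + 189 = 197)
K(0) - 29*R = 0² - 29*197 = 0 - 5713 = -5713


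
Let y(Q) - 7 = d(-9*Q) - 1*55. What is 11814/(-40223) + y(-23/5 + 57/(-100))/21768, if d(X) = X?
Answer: -8574209327/29185808800 ≈ -0.29378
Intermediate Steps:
y(Q) = -48 - 9*Q (y(Q) = 7 + (-9*Q - 1*55) = 7 + (-9*Q - 55) = 7 + (-55 - 9*Q) = -48 - 9*Q)
11814/(-40223) + y(-23/5 + 57/(-100))/21768 = 11814/(-40223) + (-48 - 9*(-23/5 + 57/(-100)))/21768 = 11814*(-1/40223) + (-48 - 9*(-23*⅕ + 57*(-1/100)))*(1/21768) = -11814/40223 + (-48 - 9*(-23/5 - 57/100))*(1/21768) = -11814/40223 + (-48 - 9*(-517/100))*(1/21768) = -11814/40223 + (-48 + 4653/100)*(1/21768) = -11814/40223 - 147/100*1/21768 = -11814/40223 - 49/725600 = -8574209327/29185808800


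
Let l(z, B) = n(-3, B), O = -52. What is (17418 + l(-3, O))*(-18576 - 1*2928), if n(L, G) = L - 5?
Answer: -374384640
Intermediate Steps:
n(L, G) = -5 + L
l(z, B) = -8 (l(z, B) = -5 - 3 = -8)
(17418 + l(-3, O))*(-18576 - 1*2928) = (17418 - 8)*(-18576 - 1*2928) = 17410*(-18576 - 2928) = 17410*(-21504) = -374384640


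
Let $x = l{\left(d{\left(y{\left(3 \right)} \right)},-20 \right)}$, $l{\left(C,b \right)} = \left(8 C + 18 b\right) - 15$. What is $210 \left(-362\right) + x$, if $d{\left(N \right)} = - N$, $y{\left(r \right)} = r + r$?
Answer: $-76443$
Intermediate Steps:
$y{\left(r \right)} = 2 r$
$l{\left(C,b \right)} = -15 + 8 C + 18 b$
$x = -423$ ($x = -15 + 8 \left(- 2 \cdot 3\right) + 18 \left(-20\right) = -15 + 8 \left(\left(-1\right) 6\right) - 360 = -15 + 8 \left(-6\right) - 360 = -15 - 48 - 360 = -423$)
$210 \left(-362\right) + x = 210 \left(-362\right) - 423 = -76020 - 423 = -76443$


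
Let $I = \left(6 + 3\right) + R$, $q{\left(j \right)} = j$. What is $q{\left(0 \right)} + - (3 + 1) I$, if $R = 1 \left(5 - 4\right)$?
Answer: $-40$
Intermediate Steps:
$R = 1$ ($R = 1 \cdot 1 = 1$)
$I = 10$ ($I = \left(6 + 3\right) + 1 = 9 + 1 = 10$)
$q{\left(0 \right)} + - (3 + 1) I = 0 + - (3 + 1) 10 = 0 + \left(-1\right) 4 \cdot 10 = 0 - 40 = -40$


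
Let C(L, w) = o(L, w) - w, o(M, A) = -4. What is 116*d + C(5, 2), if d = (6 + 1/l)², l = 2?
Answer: 4895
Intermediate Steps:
C(L, w) = -4 - w
d = 169/4 (d = (6 + 1/2)² = (6 + ½)² = (13/2)² = 169/4 ≈ 42.250)
116*d + C(5, 2) = 116*(169/4) + (-4 - 1*2) = 4901 + (-4 - 2) = 4901 - 6 = 4895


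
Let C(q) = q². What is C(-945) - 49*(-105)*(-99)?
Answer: 383670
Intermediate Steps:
C(-945) - 49*(-105)*(-99) = (-945)² - 49*(-105)*(-99) = 893025 + 5145*(-99) = 893025 - 509355 = 383670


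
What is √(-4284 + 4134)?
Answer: 5*I*√6 ≈ 12.247*I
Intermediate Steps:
√(-4284 + 4134) = √(-150) = 5*I*√6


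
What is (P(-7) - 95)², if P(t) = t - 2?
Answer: 10816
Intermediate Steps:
P(t) = -2 + t
(P(-7) - 95)² = ((-2 - 7) - 95)² = (-9 - 95)² = (-104)² = 10816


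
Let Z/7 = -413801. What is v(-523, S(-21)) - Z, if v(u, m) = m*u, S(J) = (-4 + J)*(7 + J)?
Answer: 2713557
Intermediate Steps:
Z = -2896607 (Z = 7*(-413801) = -2896607)
v(-523, S(-21)) - Z = (-28 + (-21)**2 + 3*(-21))*(-523) - 1*(-2896607) = (-28 + 441 - 63)*(-523) + 2896607 = 350*(-523) + 2896607 = -183050 + 2896607 = 2713557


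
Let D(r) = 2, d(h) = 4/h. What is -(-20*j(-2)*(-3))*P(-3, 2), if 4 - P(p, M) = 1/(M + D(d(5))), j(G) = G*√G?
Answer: 450*I*√2 ≈ 636.4*I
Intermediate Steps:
j(G) = G^(3/2)
P(p, M) = 4 - 1/(2 + M) (P(p, M) = 4 - 1/(M + 2) = 4 - 1/(2 + M))
-(-20*j(-2)*(-3))*P(-3, 2) = -(-20*(-2)^(3/2)*(-3))*(7 + 4*2)/(2 + 2) = -(-20*(-2*I*√2)*(-3))*(7 + 8)/4 = -(-120*I*√2)*(¼)*15 = -(-120*I*√2)*15/4 = -(-450)*I*√2 = 450*I*√2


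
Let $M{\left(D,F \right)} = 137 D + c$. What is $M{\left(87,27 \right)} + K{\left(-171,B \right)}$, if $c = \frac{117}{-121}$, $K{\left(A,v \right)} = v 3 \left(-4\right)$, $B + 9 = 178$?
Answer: $\frac{1196694}{121} \approx 9890.0$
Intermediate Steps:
$B = 169$ ($B = -9 + 178 = 169$)
$K{\left(A,v \right)} = - 12 v$ ($K{\left(A,v \right)} = 3 v \left(-4\right) = - 12 v$)
$c = - \frac{117}{121}$ ($c = 117 \left(- \frac{1}{121}\right) = - \frac{117}{121} \approx -0.96694$)
$M{\left(D,F \right)} = - \frac{117}{121} + 137 D$ ($M{\left(D,F \right)} = 137 D - \frac{117}{121} = - \frac{117}{121} + 137 D$)
$M{\left(87,27 \right)} + K{\left(-171,B \right)} = \left(- \frac{117}{121} + 137 \cdot 87\right) - 2028 = \left(- \frac{117}{121} + 11919\right) - 2028 = \frac{1442082}{121} - 2028 = \frac{1196694}{121}$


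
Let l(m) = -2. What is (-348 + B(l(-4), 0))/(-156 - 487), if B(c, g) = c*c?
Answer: 344/643 ≈ 0.53499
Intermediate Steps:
B(c, g) = c²
(-348 + B(l(-4), 0))/(-156 - 487) = (-348 + (-2)²)/(-156 - 487) = (-348 + 4)/(-643) = -344*(-1/643) = 344/643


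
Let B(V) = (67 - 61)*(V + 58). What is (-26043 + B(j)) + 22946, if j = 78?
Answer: -2281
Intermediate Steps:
B(V) = 348 + 6*V (B(V) = 6*(58 + V) = 348 + 6*V)
(-26043 + B(j)) + 22946 = (-26043 + (348 + 6*78)) + 22946 = (-26043 + (348 + 468)) + 22946 = (-26043 + 816) + 22946 = -25227 + 22946 = -2281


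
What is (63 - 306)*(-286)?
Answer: 69498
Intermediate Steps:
(63 - 306)*(-286) = -243*(-286) = 69498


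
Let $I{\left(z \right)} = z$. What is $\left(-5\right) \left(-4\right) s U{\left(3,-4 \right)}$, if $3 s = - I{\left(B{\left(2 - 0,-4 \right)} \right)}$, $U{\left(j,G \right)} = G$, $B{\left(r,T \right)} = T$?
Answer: $- \frac{320}{3} \approx -106.67$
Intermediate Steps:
$s = \frac{4}{3}$ ($s = \frac{\left(-1\right) \left(-4\right)}{3} = \frac{1}{3} \cdot 4 = \frac{4}{3} \approx 1.3333$)
$\left(-5\right) \left(-4\right) s U{\left(3,-4 \right)} = \left(-5\right) \left(-4\right) \frac{4}{3} \left(-4\right) = 20 \cdot \frac{4}{3} \left(-4\right) = \frac{80}{3} \left(-4\right) = - \frac{320}{3}$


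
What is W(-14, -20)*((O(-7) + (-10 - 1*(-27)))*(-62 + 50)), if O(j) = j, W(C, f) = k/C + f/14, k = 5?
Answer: 1500/7 ≈ 214.29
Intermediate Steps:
W(C, f) = 5/C + f/14
W(-14, -20)*((O(-7) + (-10 - 1*(-27)))*(-62 + 50)) = (5/(-14) + (1/14)*(-20))*((-7 + (-10 - 1*(-27)))*(-62 + 50)) = (5*(-1/14) - 10/7)*((-7 + (-10 + 27))*(-12)) = (-5/14 - 10/7)*((-7 + 17)*(-12)) = -125*(-12)/7 = -25/14*(-120) = 1500/7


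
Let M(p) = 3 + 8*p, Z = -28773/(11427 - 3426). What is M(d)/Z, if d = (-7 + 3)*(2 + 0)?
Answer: 54229/3197 ≈ 16.962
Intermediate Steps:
Z = -3197/889 (Z = -28773/8001 = -28773*1/8001 = -3197/889 ≈ -3.5962)
d = -8 (d = -4*2 = -8)
M(d)/Z = (3 + 8*(-8))/(-3197/889) = (3 - 64)*(-889/3197) = -61*(-889/3197) = 54229/3197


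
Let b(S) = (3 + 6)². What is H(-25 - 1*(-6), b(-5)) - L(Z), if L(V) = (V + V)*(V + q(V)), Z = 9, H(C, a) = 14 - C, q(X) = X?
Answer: -291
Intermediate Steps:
b(S) = 81 (b(S) = 9² = 81)
L(V) = 4*V² (L(V) = (V + V)*(V + V) = (2*V)*(2*V) = 4*V²)
H(-25 - 1*(-6), b(-5)) - L(Z) = (14 - (-25 - 1*(-6))) - 4*9² = (14 - (-25 + 6)) - 4*81 = (14 - 1*(-19)) - 1*324 = (14 + 19) - 324 = 33 - 324 = -291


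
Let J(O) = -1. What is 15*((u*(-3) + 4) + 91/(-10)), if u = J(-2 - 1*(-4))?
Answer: -63/2 ≈ -31.500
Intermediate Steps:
u = -1
15*((u*(-3) + 4) + 91/(-10)) = 15*((-1*(-3) + 4) + 91/(-10)) = 15*((3 + 4) + 91*(-1/10)) = 15*(7 - 91/10) = 15*(-21/10) = -63/2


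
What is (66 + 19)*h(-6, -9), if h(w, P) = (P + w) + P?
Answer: -2040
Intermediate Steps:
h(w, P) = w + 2*P
(66 + 19)*h(-6, -9) = (66 + 19)*(-6 + 2*(-9)) = 85*(-6 - 18) = 85*(-24) = -2040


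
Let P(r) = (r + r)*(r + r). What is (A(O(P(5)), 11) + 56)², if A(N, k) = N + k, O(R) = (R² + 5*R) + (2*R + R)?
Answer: 118091689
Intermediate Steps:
P(r) = 4*r² (P(r) = (2*r)*(2*r) = 4*r²)
O(R) = R² + 8*R (O(R) = (R² + 5*R) + 3*R = R² + 8*R)
(A(O(P(5)), 11) + 56)² = (((4*5²)*(8 + 4*5²) + 11) + 56)² = (((4*25)*(8 + 4*25) + 11) + 56)² = ((100*(8 + 100) + 11) + 56)² = ((100*108 + 11) + 56)² = ((10800 + 11) + 56)² = (10811 + 56)² = 10867² = 118091689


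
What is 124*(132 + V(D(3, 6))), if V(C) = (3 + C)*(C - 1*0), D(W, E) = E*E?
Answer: 190464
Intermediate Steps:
D(W, E) = E²
V(C) = C*(3 + C) (V(C) = (3 + C)*(C + 0) = (3 + C)*C = C*(3 + C))
124*(132 + V(D(3, 6))) = 124*(132 + 6²*(3 + 6²)) = 124*(132 + 36*(3 + 36)) = 124*(132 + 36*39) = 124*(132 + 1404) = 124*1536 = 190464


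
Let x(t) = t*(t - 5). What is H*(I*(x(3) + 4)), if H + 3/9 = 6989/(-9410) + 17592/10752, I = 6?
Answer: -3541847/526960 ≈ -6.7213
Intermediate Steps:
x(t) = t*(-5 + t)
H = 3541847/6323520 (H = -⅓ + (6989/(-9410) + 17592/10752) = -⅓ + (6989*(-1/9410) + 17592*(1/10752)) = -⅓ + (-6989/9410 + 733/448) = -⅓ + 1883229/2107840 = 3541847/6323520 ≈ 0.56011)
H*(I*(x(3) + 4)) = 3541847*(6*(3*(-5 + 3) + 4))/6323520 = 3541847*(6*(3*(-2) + 4))/6323520 = 3541847*(6*(-6 + 4))/6323520 = 3541847*(6*(-2))/6323520 = (3541847/6323520)*(-12) = -3541847/526960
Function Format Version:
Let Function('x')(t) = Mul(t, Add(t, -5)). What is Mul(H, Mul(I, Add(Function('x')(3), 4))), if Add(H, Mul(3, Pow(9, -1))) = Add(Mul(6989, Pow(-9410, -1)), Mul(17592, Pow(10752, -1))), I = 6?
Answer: Rational(-3541847, 526960) ≈ -6.7213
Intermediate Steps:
Function('x')(t) = Mul(t, Add(-5, t))
H = Rational(3541847, 6323520) (H = Add(Rational(-1, 3), Add(Mul(6989, Pow(-9410, -1)), Mul(17592, Pow(10752, -1)))) = Add(Rational(-1, 3), Add(Mul(6989, Rational(-1, 9410)), Mul(17592, Rational(1, 10752)))) = Add(Rational(-1, 3), Add(Rational(-6989, 9410), Rational(733, 448))) = Add(Rational(-1, 3), Rational(1883229, 2107840)) = Rational(3541847, 6323520) ≈ 0.56011)
Mul(H, Mul(I, Add(Function('x')(3), 4))) = Mul(Rational(3541847, 6323520), Mul(6, Add(Mul(3, Add(-5, 3)), 4))) = Mul(Rational(3541847, 6323520), Mul(6, Add(Mul(3, -2), 4))) = Mul(Rational(3541847, 6323520), Mul(6, Add(-6, 4))) = Mul(Rational(3541847, 6323520), Mul(6, -2)) = Mul(Rational(3541847, 6323520), -12) = Rational(-3541847, 526960)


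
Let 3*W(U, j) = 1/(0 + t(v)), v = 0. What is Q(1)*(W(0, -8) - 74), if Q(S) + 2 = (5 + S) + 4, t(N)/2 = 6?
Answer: -5326/9 ≈ -591.78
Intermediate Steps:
t(N) = 12 (t(N) = 2*6 = 12)
W(U, j) = 1/36 (W(U, j) = 1/(3*(0 + 12)) = (⅓)/12 = (⅓)*(1/12) = 1/36)
Q(S) = 7 + S (Q(S) = -2 + ((5 + S) + 4) = -2 + (9 + S) = 7 + S)
Q(1)*(W(0, -8) - 74) = (7 + 1)*(1/36 - 74) = 8*(-2663/36) = -5326/9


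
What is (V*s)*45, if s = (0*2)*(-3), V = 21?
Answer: 0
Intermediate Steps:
s = 0 (s = 0*(-3) = 0)
(V*s)*45 = (21*0)*45 = 0*45 = 0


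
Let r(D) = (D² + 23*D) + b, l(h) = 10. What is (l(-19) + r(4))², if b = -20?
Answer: 9604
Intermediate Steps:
r(D) = -20 + D² + 23*D (r(D) = (D² + 23*D) - 20 = -20 + D² + 23*D)
(l(-19) + r(4))² = (10 + (-20 + 4² + 23*4))² = (10 + (-20 + 16 + 92))² = (10 + 88)² = 98² = 9604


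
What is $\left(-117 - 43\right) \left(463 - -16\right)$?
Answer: $-76640$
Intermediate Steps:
$\left(-117 - 43\right) \left(463 - -16\right) = - 160 \left(463 + \left(-11 + 27\right)\right) = - 160 \left(463 + 16\right) = \left(-160\right) 479 = -76640$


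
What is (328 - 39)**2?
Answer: 83521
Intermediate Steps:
(328 - 39)**2 = 289**2 = 83521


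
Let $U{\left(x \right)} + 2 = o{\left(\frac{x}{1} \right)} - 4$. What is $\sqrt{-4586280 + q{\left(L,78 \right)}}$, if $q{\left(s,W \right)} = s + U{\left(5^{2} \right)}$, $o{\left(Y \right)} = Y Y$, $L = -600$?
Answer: $i \sqrt{4586261} \approx 2141.6 i$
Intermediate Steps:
$o{\left(Y \right)} = Y^{2}$
$U{\left(x \right)} = -6 + x^{2}$ ($U{\left(x \right)} = -2 + \left(\left(\frac{x}{1}\right)^{2} - 4\right) = -2 + \left(\left(x 1\right)^{2} - 4\right) = -2 + \left(x^{2} - 4\right) = -2 + \left(-4 + x^{2}\right) = -6 + x^{2}$)
$q{\left(s,W \right)} = 619 + s$ ($q{\left(s,W \right)} = s - \left(6 - \left(5^{2}\right)^{2}\right) = s - \left(6 - 25^{2}\right) = s + \left(-6 + 625\right) = s + 619 = 619 + s$)
$\sqrt{-4586280 + q{\left(L,78 \right)}} = \sqrt{-4586280 + \left(619 - 600\right)} = \sqrt{-4586280 + 19} = \sqrt{-4586261} = i \sqrt{4586261}$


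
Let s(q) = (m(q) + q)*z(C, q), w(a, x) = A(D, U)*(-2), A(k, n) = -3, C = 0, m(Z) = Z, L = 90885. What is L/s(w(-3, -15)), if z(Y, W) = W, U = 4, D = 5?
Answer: 30295/24 ≈ 1262.3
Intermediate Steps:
w(a, x) = 6 (w(a, x) = -3*(-2) = 6)
s(q) = 2*q² (s(q) = (q + q)*q = (2*q)*q = 2*q²)
L/s(w(-3, -15)) = 90885/((2*6²)) = 90885/((2*36)) = 90885/72 = 90885*(1/72) = 30295/24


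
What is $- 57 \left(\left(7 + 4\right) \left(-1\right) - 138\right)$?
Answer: $8493$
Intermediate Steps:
$- 57 \left(\left(7 + 4\right) \left(-1\right) - 138\right) = - 57 \left(11 \left(-1\right) - 138\right) = - 57 \left(-11 - 138\right) = \left(-57\right) \left(-149\right) = 8493$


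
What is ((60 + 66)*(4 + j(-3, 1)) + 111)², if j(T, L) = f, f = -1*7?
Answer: 71289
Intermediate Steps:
f = -7
j(T, L) = -7
((60 + 66)*(4 + j(-3, 1)) + 111)² = ((60 + 66)*(4 - 7) + 111)² = (126*(-3) + 111)² = (-378 + 111)² = (-267)² = 71289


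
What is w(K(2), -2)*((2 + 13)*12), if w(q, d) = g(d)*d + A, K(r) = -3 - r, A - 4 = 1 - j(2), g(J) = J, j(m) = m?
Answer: 1260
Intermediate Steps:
A = 3 (A = 4 + (1 - 1*2) = 4 + (1 - 2) = 4 - 1 = 3)
w(q, d) = 3 + d² (w(q, d) = d*d + 3 = d² + 3 = 3 + d²)
w(K(2), -2)*((2 + 13)*12) = (3 + (-2)²)*((2 + 13)*12) = (3 + 4)*(15*12) = 7*180 = 1260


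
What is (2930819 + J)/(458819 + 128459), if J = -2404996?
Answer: 525823/587278 ≈ 0.89536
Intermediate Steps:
(2930819 + J)/(458819 + 128459) = (2930819 - 2404996)/(458819 + 128459) = 525823/587278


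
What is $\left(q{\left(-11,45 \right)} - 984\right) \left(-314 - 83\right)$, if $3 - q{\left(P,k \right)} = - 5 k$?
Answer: $300132$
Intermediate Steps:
$q{\left(P,k \right)} = 3 + 5 k$ ($q{\left(P,k \right)} = 3 - - 5 k = 3 + 5 k$)
$\left(q{\left(-11,45 \right)} - 984\right) \left(-314 - 83\right) = \left(\left(3 + 5 \cdot 45\right) - 984\right) \left(-314 - 83\right) = \left(\left(3 + 225\right) - 984\right) \left(-397\right) = \left(228 - 984\right) \left(-397\right) = \left(-756\right) \left(-397\right) = 300132$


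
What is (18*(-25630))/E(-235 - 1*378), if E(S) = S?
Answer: 461340/613 ≈ 752.59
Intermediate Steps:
(18*(-25630))/E(-235 - 1*378) = (18*(-25630))/(-235 - 1*378) = -461340/(-235 - 378) = -461340/(-613) = -461340*(-1/613) = 461340/613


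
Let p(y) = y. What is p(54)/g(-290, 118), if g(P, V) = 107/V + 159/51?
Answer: 4012/299 ≈ 13.418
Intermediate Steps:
g(P, V) = 53/17 + 107/V (g(P, V) = 107/V + 159*(1/51) = 107/V + 53/17 = 53/17 + 107/V)
p(54)/g(-290, 118) = 54/(53/17 + 107/118) = 54/(8073/2006) = 54*(2006/8073) = 4012/299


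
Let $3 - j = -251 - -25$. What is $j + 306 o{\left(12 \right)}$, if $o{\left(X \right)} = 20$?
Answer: $6349$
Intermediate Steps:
$j = 229$ ($j = 3 - \left(-251 - -25\right) = 3 - \left(-251 + 25\right) = 3 - -226 = 3 + 226 = 229$)
$j + 306 o{\left(12 \right)} = 229 + 306 \cdot 20 = 229 + 6120 = 6349$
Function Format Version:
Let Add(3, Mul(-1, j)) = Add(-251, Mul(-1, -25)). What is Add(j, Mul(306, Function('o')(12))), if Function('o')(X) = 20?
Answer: 6349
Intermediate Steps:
j = 229 (j = Add(3, Mul(-1, Add(-251, Mul(-1, -25)))) = Add(3, Mul(-1, Add(-251, 25))) = Add(3, Mul(-1, -226)) = Add(3, 226) = 229)
Add(j, Mul(306, Function('o')(12))) = Add(229, Mul(306, 20)) = Add(229, 6120) = 6349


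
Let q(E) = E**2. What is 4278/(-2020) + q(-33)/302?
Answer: 113478/76255 ≈ 1.4881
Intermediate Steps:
4278/(-2020) + q(-33)/302 = 4278/(-2020) + (-33)**2/302 = 4278*(-1/2020) + 1089*(1/302) = -2139/1010 + 1089/302 = 113478/76255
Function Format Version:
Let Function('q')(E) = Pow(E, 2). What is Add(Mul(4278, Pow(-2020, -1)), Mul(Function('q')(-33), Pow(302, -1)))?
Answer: Rational(113478, 76255) ≈ 1.4881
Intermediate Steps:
Add(Mul(4278, Pow(-2020, -1)), Mul(Function('q')(-33), Pow(302, -1))) = Add(Mul(4278, Pow(-2020, -1)), Mul(Pow(-33, 2), Pow(302, -1))) = Add(Mul(4278, Rational(-1, 2020)), Mul(1089, Rational(1, 302))) = Add(Rational(-2139, 1010), Rational(1089, 302)) = Rational(113478, 76255)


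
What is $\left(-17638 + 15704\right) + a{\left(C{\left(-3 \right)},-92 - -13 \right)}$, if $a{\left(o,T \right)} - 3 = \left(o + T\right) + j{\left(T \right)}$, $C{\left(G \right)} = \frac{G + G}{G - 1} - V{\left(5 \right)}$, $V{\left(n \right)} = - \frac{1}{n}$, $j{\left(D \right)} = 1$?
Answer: $- \frac{20073}{10} \approx -2007.3$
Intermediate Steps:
$C{\left(G \right)} = \frac{1}{5} + \frac{2 G}{-1 + G}$ ($C{\left(G \right)} = \frac{G + G}{G - 1} - - \frac{1}{5} = \frac{2 G}{-1 + G} - \left(-1\right) \frac{1}{5} = \frac{2 G}{-1 + G} - - \frac{1}{5} = \frac{2 G}{-1 + G} + \frac{1}{5} = \frac{1}{5} + \frac{2 G}{-1 + G}$)
$a{\left(o,T \right)} = 4 + T + o$ ($a{\left(o,T \right)} = 3 + \left(\left(o + T\right) + 1\right) = 3 + \left(\left(T + o\right) + 1\right) = 3 + \left(1 + T + o\right) = 4 + T + o$)
$\left(-17638 + 15704\right) + a{\left(C{\left(-3 \right)},-92 - -13 \right)} = \left(-17638 + 15704\right) + \left(4 - 79 + \frac{-1 + 11 \left(-3\right)}{5 \left(-1 - 3\right)}\right) = -1934 + \left(4 + \left(-92 + 13\right) + \frac{-1 - 33}{5 \left(-4\right)}\right) = -1934 + \left(4 - 79 + \frac{1}{5} \left(- \frac{1}{4}\right) \left(-34\right)\right) = -1934 + \left(4 - 79 + \frac{17}{10}\right) = -1934 - \frac{733}{10} = - \frac{20073}{10}$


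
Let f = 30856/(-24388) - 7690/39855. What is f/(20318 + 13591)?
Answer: -10123640/235421404569 ≈ -4.3002e-5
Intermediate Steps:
f = -10123640/6942741 (f = 30856*(-1/24388) - 7690*1/39855 = -1102/871 - 1538/7971 = -10123640/6942741 ≈ -1.4582)
f/(20318 + 13591) = -10123640/(6942741*(20318 + 13591)) = -10123640/6942741/33909 = -10123640/6942741*1/33909 = -10123640/235421404569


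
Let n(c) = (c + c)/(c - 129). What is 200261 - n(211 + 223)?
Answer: 61078737/305 ≈ 2.0026e+5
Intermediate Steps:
n(c) = 2*c/(-129 + c) (n(c) = (2*c)/(-129 + c) = 2*c/(-129 + c))
200261 - n(211 + 223) = 200261 - 2*(211 + 223)/(-129 + (211 + 223)) = 200261 - 2*434/(-129 + 434) = 200261 - 2*434/305 = 200261 - 1*868/305 = 200261 - 868/305 = 61078737/305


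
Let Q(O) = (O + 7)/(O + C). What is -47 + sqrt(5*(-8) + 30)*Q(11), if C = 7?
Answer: -47 + I*sqrt(10) ≈ -47.0 + 3.1623*I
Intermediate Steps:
Q(O) = 1 (Q(O) = (O + 7)/(O + 7) = (7 + O)/(7 + O) = 1)
-47 + sqrt(5*(-8) + 30)*Q(11) = -47 + sqrt(5*(-8) + 30)*1 = -47 + sqrt(-40 + 30)*1 = -47 + sqrt(-10)*1 = -47 + (I*sqrt(10))*1 = -47 + I*sqrt(10)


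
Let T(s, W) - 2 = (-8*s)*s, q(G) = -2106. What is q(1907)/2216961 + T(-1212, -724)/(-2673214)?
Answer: 1447061013937/329245065703 ≈ 4.3951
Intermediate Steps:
T(s, W) = 2 - 8*s**2 (T(s, W) = 2 + (-8*s)*s = 2 - 8*s**2)
q(1907)/2216961 + T(-1212, -724)/(-2673214) = -2106/2216961 + (2 - 8*(-1212)**2)/(-2673214) = -2106*1/2216961 + (2 - 8*1468944)*(-1/2673214) = -234/246329 + (2 - 11751552)*(-1/2673214) = -234/246329 - 11751550*(-1/2673214) = -234/246329 + 5875775/1336607 = 1447061013937/329245065703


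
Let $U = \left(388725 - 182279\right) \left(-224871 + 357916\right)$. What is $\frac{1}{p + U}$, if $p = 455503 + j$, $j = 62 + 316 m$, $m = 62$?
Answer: $\frac{1}{27467083227} \approx 3.6407 \cdot 10^{-11}$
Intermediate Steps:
$j = 19654$ ($j = 62 + 316 \cdot 62 = 62 + 19592 = 19654$)
$U = 27466608070$ ($U = 206446 \cdot 133045 = 27466608070$)
$p = 475157$ ($p = 455503 + 19654 = 475157$)
$\frac{1}{p + U} = \frac{1}{475157 + 27466608070} = \frac{1}{27467083227}$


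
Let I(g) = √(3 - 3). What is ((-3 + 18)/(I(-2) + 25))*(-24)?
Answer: -72/5 ≈ -14.400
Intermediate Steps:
I(g) = 0 (I(g) = √0 = 0)
((-3 + 18)/(I(-2) + 25))*(-24) = ((-3 + 18)/(0 + 25))*(-24) = (15/25)*(-24) = ((1/25)*15)*(-24) = (⅗)*(-24) = -72/5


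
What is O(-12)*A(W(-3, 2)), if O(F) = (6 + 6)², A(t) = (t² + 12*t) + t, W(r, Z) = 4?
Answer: 9792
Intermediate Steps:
A(t) = t² + 13*t
O(F) = 144 (O(F) = 12² = 144)
O(-12)*A(W(-3, 2)) = 144*(4*(13 + 4)) = 144*(4*17) = 144*68 = 9792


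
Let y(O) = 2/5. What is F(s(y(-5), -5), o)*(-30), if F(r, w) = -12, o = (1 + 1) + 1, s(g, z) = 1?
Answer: 360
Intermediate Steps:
y(O) = ⅖ (y(O) = 2*(⅕) = ⅖)
o = 3 (o = 2 + 1 = 3)
F(s(y(-5), -5), o)*(-30) = -12*(-30) = 360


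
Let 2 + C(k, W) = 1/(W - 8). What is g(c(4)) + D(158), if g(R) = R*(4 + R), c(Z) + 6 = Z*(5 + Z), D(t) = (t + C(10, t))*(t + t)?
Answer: 3773858/75 ≈ 50318.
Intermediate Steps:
C(k, W) = -2 + 1/(-8 + W) (C(k, W) = -2 + 1/(W - 8) = -2 + 1/(-8 + W))
D(t) = 2*t*(t + (17 - 2*t)/(-8 + t)) (D(t) = (t + (17 - 2*t)/(-8 + t))*(t + t) = (t + (17 - 2*t)/(-8 + t))*(2*t) = 2*t*(t + (17 - 2*t)/(-8 + t)))
c(Z) = -6 + Z*(5 + Z)
g(c(4)) + D(158) = (-6 + 4**2 + 5*4)*(4 + (-6 + 4**2 + 5*4)) + 2*158*(17 + 158**2 - 10*158)/(-8 + 158) = (-6 + 16 + 20)*(4 + (-6 + 16 + 20)) + 2*158*(17 + 24964 - 1580)/150 = 30*(4 + 30) + 2*158*(1/150)*23401 = 30*34 + 3697358/75 = 1020 + 3697358/75 = 3773858/75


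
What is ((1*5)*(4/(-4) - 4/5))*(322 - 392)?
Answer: 630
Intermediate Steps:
((1*5)*(4/(-4) - 4/5))*(322 - 392) = (5*(4*(-¼) - 4*⅕))*(-70) = (5*(-1 - ⅘))*(-70) = (5*(-9/5))*(-70) = -9*(-70) = 630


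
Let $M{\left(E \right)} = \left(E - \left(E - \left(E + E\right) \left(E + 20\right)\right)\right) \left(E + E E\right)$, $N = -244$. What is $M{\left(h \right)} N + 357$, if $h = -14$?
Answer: $7460901$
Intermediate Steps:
$M{\left(E \right)} = 2 E \left(20 + E\right) \left(E + E^{2}\right)$ ($M{\left(E \right)} = \left(E - \left(E - 2 E \left(20 + E\right)\right)\right) \left(E + E^{2}\right) = \left(E + \left(2 E \left(20 + E\right) - E\right)\right) \left(E + E^{2}\right) = \left(E + \left(- E + 2 E \left(20 + E\right)\right)\right) \left(E + E^{2}\right) = 2 E \left(20 + E\right) \left(E + E^{2}\right)$)
$M{\left(h \right)} N + 357 = 2 \left(-14\right)^{2} \left(20 + \left(-14\right)^{2} + 21 \left(-14\right)\right) \left(-244\right) + 357 = 2 \cdot 196 \left(20 + 196 - 294\right) \left(-244\right) + 357 = 2 \cdot 196 \left(-78\right) \left(-244\right) + 357 = \left(-30576\right) \left(-244\right) + 357 = 7460544 + 357 = 7460901$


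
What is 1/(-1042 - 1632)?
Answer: -1/2674 ≈ -0.00037397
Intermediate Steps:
1/(-1042 - 1632) = 1/(-2674) = -1/2674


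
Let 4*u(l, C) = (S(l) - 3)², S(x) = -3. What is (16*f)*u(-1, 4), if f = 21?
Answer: 3024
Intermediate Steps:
u(l, C) = 9 (u(l, C) = (-3 - 3)²/4 = (¼)*(-6)² = (¼)*36 = 9)
(16*f)*u(-1, 4) = (16*21)*9 = 336*9 = 3024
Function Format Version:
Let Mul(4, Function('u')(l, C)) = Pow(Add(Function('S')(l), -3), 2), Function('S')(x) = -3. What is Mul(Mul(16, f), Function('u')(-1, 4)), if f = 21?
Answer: 3024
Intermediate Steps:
Function('u')(l, C) = 9 (Function('u')(l, C) = Mul(Rational(1, 4), Pow(Add(-3, -3), 2)) = Mul(Rational(1, 4), Pow(-6, 2)) = Mul(Rational(1, 4), 36) = 9)
Mul(Mul(16, f), Function('u')(-1, 4)) = Mul(Mul(16, 21), 9) = Mul(336, 9) = 3024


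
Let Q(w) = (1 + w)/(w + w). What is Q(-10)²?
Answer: 81/400 ≈ 0.20250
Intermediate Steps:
Q(w) = (1 + w)/(2*w) (Q(w) = (1 + w)/((2*w)) = (1 + w)*(1/(2*w)) = (1 + w)/(2*w))
Q(-10)² = ((½)*(1 - 10)/(-10))² = ((½)*(-⅒)*(-9))² = (9/20)² = 81/400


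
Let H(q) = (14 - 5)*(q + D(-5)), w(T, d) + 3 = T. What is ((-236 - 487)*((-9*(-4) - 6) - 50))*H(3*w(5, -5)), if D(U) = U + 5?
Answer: 780840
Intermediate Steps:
D(U) = 5 + U
w(T, d) = -3 + T
H(q) = 9*q (H(q) = (14 - 5)*(q + (5 - 5)) = 9*(q + 0) = 9*q)
((-236 - 487)*((-9*(-4) - 6) - 50))*H(3*w(5, -5)) = ((-236 - 487)*((-9*(-4) - 6) - 50))*(9*(3*(-3 + 5))) = (-723*((36 - 6) - 50))*(9*(3*2)) = (-723*(30 - 50))*(9*6) = -723*(-20)*54 = 14460*54 = 780840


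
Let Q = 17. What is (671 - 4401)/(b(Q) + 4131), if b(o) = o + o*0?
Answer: -1865/2074 ≈ -0.89923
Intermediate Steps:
b(o) = o (b(o) = o + 0 = o)
(671 - 4401)/(b(Q) + 4131) = (671 - 4401)/(17 + 4131) = -3730/4148 = -3730*1/4148 = -1865/2074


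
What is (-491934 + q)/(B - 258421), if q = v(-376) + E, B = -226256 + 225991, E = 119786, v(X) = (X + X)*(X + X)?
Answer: -96678/129343 ≈ -0.74745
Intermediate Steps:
v(X) = 4*X² (v(X) = (2*X)*(2*X) = 4*X²)
B = -265
q = 685290 (q = 4*(-376)² + 119786 = 4*141376 + 119786 = 565504 + 119786 = 685290)
(-491934 + q)/(B - 258421) = (-491934 + 685290)/(-265 - 258421) = 193356/(-258686) = 193356*(-1/258686) = -96678/129343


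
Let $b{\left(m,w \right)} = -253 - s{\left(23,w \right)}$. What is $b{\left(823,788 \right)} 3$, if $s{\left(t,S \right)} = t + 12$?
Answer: $-864$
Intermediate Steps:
$s{\left(t,S \right)} = 12 + t$
$b{\left(m,w \right)} = -288$ ($b{\left(m,w \right)} = -253 - \left(12 + 23\right) = -253 - 35 = -288$)
$b{\left(823,788 \right)} 3 = \left(-288\right) 3 = -864$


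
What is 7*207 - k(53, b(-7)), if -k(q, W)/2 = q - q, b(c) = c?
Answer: 1449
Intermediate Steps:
k(q, W) = 0 (k(q, W) = -2*(q - q) = -2*0 = 0)
7*207 - k(53, b(-7)) = 7*207 - 1*0 = 1449 + 0 = 1449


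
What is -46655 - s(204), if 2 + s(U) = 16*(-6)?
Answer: -46557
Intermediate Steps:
s(U) = -98 (s(U) = -2 + 16*(-6) = -2 - 96 = -98)
-46655 - s(204) = -46655 - 1*(-98) = -46655 + 98 = -46557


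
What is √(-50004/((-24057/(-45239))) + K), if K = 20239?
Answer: I*√723246469/99 ≈ 271.65*I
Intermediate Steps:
√(-50004/((-24057/(-45239))) + K) = √(-50004/((-24057/(-45239))) + 20239) = √(-50004/((-24057*(-1/45239))) + 20239) = √(-50004/24057/45239 + 20239) = √(-50004*45239/24057 + 20239) = √(-83782628/891 + 20239) = √(-65749679/891) = I*√723246469/99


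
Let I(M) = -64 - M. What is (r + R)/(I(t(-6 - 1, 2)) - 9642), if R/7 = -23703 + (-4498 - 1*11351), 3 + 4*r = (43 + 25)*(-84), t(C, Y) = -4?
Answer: 371057/12936 ≈ 28.684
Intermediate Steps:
r = -5715/4 (r = -3/4 + ((43 + 25)*(-84))/4 = -3/4 + (68*(-84))/4 = -3/4 + (1/4)*(-5712) = -3/4 - 1428 = -5715/4 ≈ -1428.8)
R = -276864 (R = 7*(-23703 + (-4498 - 1*11351)) = 7*(-23703 + (-4498 - 11351)) = 7*(-23703 - 15849) = 7*(-39552) = -276864)
(r + R)/(I(t(-6 - 1, 2)) - 9642) = (-5715/4 - 276864)/((-64 - 1*(-4)) - 9642) = -1113171/(4*((-64 + 4) - 9642)) = -1113171/(4*(-60 - 9642)) = -1113171/4/(-9702) = -1113171/4*(-1/9702) = 371057/12936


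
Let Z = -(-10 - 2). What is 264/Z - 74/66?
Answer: 689/33 ≈ 20.879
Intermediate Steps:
Z = 12 (Z = -1*(-12) = 12)
264/Z - 74/66 = 264/12 - 74/66 = 264*(1/12) - 74*1/66 = 22 - 37/33 = 689/33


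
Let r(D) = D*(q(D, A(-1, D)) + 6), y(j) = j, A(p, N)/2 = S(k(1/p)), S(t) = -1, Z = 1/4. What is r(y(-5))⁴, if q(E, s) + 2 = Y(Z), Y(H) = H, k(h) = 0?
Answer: 52200625/256 ≈ 2.0391e+5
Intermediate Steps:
Z = ¼ ≈ 0.25000
A(p, N) = -2 (A(p, N) = 2*(-1) = -2)
q(E, s) = -7/4 (q(E, s) = -2 + ¼ = -7/4)
r(D) = 17*D/4 (r(D) = D*(-7/4 + 6) = D*(17/4) = 17*D/4)
r(y(-5))⁴ = ((17/4)*(-5))⁴ = (-85/4)⁴ = 52200625/256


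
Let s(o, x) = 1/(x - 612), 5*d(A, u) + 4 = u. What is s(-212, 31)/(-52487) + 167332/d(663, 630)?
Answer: 12756951178823/9544918411 ≈ 1336.5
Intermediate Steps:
d(A, u) = -⅘ + u/5
s(o, x) = 1/(-612 + x)
s(-212, 31)/(-52487) + 167332/d(663, 630) = 1/((-612 + 31)*(-52487)) + 167332/(-⅘ + (⅕)*630) = -1/52487/(-581) + 167332/(-⅘ + 126) = -1/581*(-1/52487) + 167332/(626/5) = 1/30494947 + 167332*(5/626) = 1/30494947 + 418330/313 = 12756951178823/9544918411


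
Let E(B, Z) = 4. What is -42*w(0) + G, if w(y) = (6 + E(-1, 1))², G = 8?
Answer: -4192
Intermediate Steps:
w(y) = 100 (w(y) = (6 + 4)² = 10² = 100)
-42*w(0) + G = -42*100 + 8 = -4200 + 8 = -4192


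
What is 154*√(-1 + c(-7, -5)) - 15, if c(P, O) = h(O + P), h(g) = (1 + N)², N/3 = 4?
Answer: -15 + 308*√42 ≈ 1981.1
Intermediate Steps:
N = 12 (N = 3*4 = 12)
h(g) = 169 (h(g) = (1 + 12)² = 13² = 169)
c(P, O) = 169
154*√(-1 + c(-7, -5)) - 15 = 154*√(-1 + 169) - 15 = 154*√168 - 15 = 154*(2*√42) - 15 = 308*√42 - 15 = -15 + 308*√42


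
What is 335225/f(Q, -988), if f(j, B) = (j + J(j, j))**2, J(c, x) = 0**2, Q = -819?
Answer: 335225/670761 ≈ 0.49977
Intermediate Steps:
J(c, x) = 0
f(j, B) = j**2 (f(j, B) = (j + 0)**2 = j**2)
335225/f(Q, -988) = 335225/((-819)**2) = 335225/670761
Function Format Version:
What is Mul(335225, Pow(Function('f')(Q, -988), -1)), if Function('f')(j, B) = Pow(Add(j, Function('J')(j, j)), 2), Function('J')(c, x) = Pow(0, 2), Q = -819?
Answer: Rational(335225, 670761) ≈ 0.49977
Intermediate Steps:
Function('J')(c, x) = 0
Function('f')(j, B) = Pow(j, 2) (Function('f')(j, B) = Pow(Add(j, 0), 2) = Pow(j, 2))
Mul(335225, Pow(Function('f')(Q, -988), -1)) = Mul(335225, Pow(Pow(-819, 2), -1)) = Mul(335225, Pow(670761, -1)) = Mul(335225, Rational(1, 670761)) = Rational(335225, 670761)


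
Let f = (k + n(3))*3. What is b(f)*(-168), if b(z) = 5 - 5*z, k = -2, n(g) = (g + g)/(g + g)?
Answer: -3360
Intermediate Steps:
n(g) = 1 (n(g) = (2*g)/((2*g)) = (2*g)*(1/(2*g)) = 1)
f = -3 (f = (-2 + 1)*3 = -1*3 = -3)
b(z) = 5 - 5*z
b(f)*(-168) = (5 - 5*(-3))*(-168) = (5 + 15)*(-168) = 20*(-168) = -3360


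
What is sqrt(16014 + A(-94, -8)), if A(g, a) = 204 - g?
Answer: 2*sqrt(4078) ≈ 127.72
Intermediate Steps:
sqrt(16014 + A(-94, -8)) = sqrt(16014 + (204 - 1*(-94))) = sqrt(16014 + (204 + 94)) = sqrt(16014 + 298) = sqrt(16312) = 2*sqrt(4078)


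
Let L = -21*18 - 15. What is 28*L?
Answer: -11004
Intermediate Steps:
L = -393 (L = -378 - 15 = -393)
28*L = 28*(-393) = -11004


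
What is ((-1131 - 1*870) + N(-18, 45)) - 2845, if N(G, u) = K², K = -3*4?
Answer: -4702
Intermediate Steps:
K = -12
N(G, u) = 144 (N(G, u) = (-12)² = 144)
((-1131 - 1*870) + N(-18, 45)) - 2845 = ((-1131 - 1*870) + 144) - 2845 = ((-1131 - 870) + 144) - 2845 = (-2001 + 144) - 2845 = -1857 - 2845 = -4702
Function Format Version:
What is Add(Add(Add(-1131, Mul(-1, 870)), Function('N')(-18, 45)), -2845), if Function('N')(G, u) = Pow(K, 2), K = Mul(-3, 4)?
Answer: -4702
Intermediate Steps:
K = -12
Function('N')(G, u) = 144 (Function('N')(G, u) = Pow(-12, 2) = 144)
Add(Add(Add(-1131, Mul(-1, 870)), Function('N')(-18, 45)), -2845) = Add(Add(Add(-1131, Mul(-1, 870)), 144), -2845) = Add(Add(Add(-1131, -870), 144), -2845) = Add(Add(-2001, 144), -2845) = Add(-1857, -2845) = -4702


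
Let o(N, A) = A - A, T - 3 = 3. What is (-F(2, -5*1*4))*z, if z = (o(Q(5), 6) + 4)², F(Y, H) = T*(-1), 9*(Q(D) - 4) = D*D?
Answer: 96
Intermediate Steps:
T = 6 (T = 3 + 3 = 6)
Q(D) = 4 + D²/9 (Q(D) = 4 + (D*D)/9 = 4 + D²/9)
F(Y, H) = -6 (F(Y, H) = 6*(-1) = -6)
o(N, A) = 0
z = 16 (z = (0 + 4)² = 4² = 16)
(-F(2, -5*1*4))*z = -1*(-6)*16 = 6*16 = 96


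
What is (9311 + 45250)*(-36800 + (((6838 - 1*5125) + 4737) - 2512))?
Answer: -1792983582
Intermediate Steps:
(9311 + 45250)*(-36800 + (((6838 - 1*5125) + 4737) - 2512)) = 54561*(-36800 + (((6838 - 5125) + 4737) - 2512)) = 54561*(-36800 + ((1713 + 4737) - 2512)) = 54561*(-36800 + (6450 - 2512)) = 54561*(-36800 + 3938) = 54561*(-32862) = -1792983582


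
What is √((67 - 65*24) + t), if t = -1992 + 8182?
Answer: √4697 ≈ 68.535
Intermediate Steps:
t = 6190
√((67 - 65*24) + t) = √((67 - 65*24) + 6190) = √((67 - 1560) + 6190) = √(-1493 + 6190) = √4697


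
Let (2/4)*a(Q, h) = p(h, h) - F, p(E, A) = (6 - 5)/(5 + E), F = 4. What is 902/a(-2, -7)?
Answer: -902/9 ≈ -100.22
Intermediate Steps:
p(E, A) = 1/(5 + E)
a(Q, h) = -8 + 2/(5 + h) (a(Q, h) = 2*(1/(5 + h) - 1*4) = 2*(1/(5 + h) - 4) = 2*(-4 + 1/(5 + h)) = -8 + 2/(5 + h))
902/a(-2, -7) = 902/((2*(-19 - 4*(-7))/(5 - 7))) = 902/((2*(-19 + 28)/(-2))) = 902/((2*(-½)*9)) = 902/(-9) = 902*(-⅑) = -902/9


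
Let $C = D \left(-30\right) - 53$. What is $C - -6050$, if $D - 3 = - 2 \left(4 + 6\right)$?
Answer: $6507$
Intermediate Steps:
$D = -17$ ($D = 3 - 2 \left(4 + 6\right) = 3 - 20 = -17$)
$C = 457$ ($C = \left(-17\right) \left(-30\right) - 53 = 510 - 53 = 457$)
$C - -6050 = 457 - -6050 = 457 + 6050 = 6507$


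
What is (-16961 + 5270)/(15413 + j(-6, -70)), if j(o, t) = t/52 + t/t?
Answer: -303966/400729 ≈ -0.75853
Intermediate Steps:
j(o, t) = 1 + t/52 (j(o, t) = t*(1/52) + 1 = t/52 + 1 = 1 + t/52)
(-16961 + 5270)/(15413 + j(-6, -70)) = (-16961 + 5270)/(15413 + (1 + (1/52)*(-70))) = -11691/(15413 + (1 - 35/26)) = -11691/(15413 - 9/26) = -11691/400729/26 = -11691*26/400729 = -303966/400729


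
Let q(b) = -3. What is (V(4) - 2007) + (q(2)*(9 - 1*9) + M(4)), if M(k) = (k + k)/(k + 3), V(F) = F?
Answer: -14013/7 ≈ -2001.9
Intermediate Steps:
M(k) = 2*k/(3 + k) (M(k) = (2*k)/(3 + k) = 2*k/(3 + k))
(V(4) - 2007) + (q(2)*(9 - 1*9) + M(4)) = (4 - 2007) + (-3*(9 - 1*9) + 2*4/(3 + 4)) = -2003 + (-3*(9 - 9) + 2*4/7) = -2003 + (-3*0 + 2*4*(⅐)) = -2003 + (0 + 8/7) = -2003 + 8/7 = -14013/7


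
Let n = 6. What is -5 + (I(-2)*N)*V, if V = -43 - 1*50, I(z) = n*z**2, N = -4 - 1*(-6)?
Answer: -4469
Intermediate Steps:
N = 2 (N = -4 + 6 = 2)
I(z) = 6*z**2
V = -93 (V = -43 - 50 = -93)
-5 + (I(-2)*N)*V = -5 + ((6*(-2)**2)*2)*(-93) = -5 + ((6*4)*2)*(-93) = -5 + (24*2)*(-93) = -5 + 48*(-93) = -5 - 4464 = -4469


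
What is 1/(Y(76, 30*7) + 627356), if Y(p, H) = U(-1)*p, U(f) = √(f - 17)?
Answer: 156839/98393913676 - 57*I*√2/98393913676 ≈ 1.594e-6 - 8.1926e-10*I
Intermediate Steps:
U(f) = √(-17 + f)
Y(p, H) = 3*I*p*√2 (Y(p, H) = √(-17 - 1)*p = √(-18)*p = (3*I*√2)*p = 3*I*p*√2)
1/(Y(76, 30*7) + 627356) = 1/(3*I*76*√2 + 627356) = 1/(228*I*√2 + 627356) = 1/(627356 + 228*I*√2)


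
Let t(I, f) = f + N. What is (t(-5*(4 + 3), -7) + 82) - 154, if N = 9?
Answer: -70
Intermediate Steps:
t(I, f) = 9 + f (t(I, f) = f + 9 = 9 + f)
(t(-5*(4 + 3), -7) + 82) - 154 = ((9 - 7) + 82) - 154 = (2 + 82) - 154 = 84 - 154 = -70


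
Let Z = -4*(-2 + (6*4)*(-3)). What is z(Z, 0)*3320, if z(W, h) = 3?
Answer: 9960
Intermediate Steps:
Z = 296 (Z = -4*(-2 + 24*(-3)) = -4*(-2 - 72) = -4*(-74) = 296)
z(Z, 0)*3320 = 3*3320 = 9960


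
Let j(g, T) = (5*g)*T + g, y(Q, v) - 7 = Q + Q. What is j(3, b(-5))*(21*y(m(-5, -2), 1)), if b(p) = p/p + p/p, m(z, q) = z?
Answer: -2079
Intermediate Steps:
b(p) = 2 (b(p) = 1 + 1 = 2)
y(Q, v) = 7 + 2*Q (y(Q, v) = 7 + (Q + Q) = 7 + 2*Q)
j(g, T) = g + 5*T*g (j(g, T) = 5*T*g + g = g + 5*T*g)
j(3, b(-5))*(21*y(m(-5, -2), 1)) = (3*(1 + 5*2))*(21*(7 + 2*(-5))) = (3*(1 + 10))*(21*(7 - 10)) = (3*11)*(21*(-3)) = 33*(-63) = -2079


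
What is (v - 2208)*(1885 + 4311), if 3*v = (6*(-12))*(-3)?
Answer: -13234656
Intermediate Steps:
v = 72 (v = ((6*(-12))*(-3))/3 = (-72*(-3))/3 = (⅓)*216 = 72)
(v - 2208)*(1885 + 4311) = (72 - 2208)*(1885 + 4311) = -2136*6196 = -13234656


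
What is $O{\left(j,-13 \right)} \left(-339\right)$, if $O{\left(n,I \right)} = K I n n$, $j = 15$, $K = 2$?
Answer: $1983150$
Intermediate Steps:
$O{\left(n,I \right)} = 2 I n^{2}$ ($O{\left(n,I \right)} = 2 I n n = 2 I n^{2}$)
$O{\left(j,-13 \right)} \left(-339\right) = 2 \left(-13\right) 15^{2} \left(-339\right) = 2 \left(-13\right) 225 \left(-339\right) = \left(-5850\right) \left(-339\right) = 1983150$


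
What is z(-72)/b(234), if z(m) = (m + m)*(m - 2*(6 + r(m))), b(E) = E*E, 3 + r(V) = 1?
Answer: 320/1521 ≈ 0.21039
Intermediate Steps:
r(V) = -2 (r(V) = -3 + 1 = -2)
b(E) = E²
z(m) = 2*m*(-8 + m) (z(m) = (m + m)*(m - 2*(6 - 2)) = (2*m)*(m - 2*4) = (2*m)*(m - 8) = (2*m)*(-8 + m) = 2*m*(-8 + m))
z(-72)/b(234) = (2*(-72)*(-8 - 72))/(234²) = (2*(-72)*(-80))/54756 = 11520*(1/54756) = 320/1521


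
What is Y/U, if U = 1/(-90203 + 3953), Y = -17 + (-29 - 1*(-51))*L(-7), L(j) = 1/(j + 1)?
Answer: 1782500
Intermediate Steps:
L(j) = 1/(1 + j)
Y = -62/3 (Y = -17 + (-29 - 1*(-51))/(1 - 7) = -17 + (-29 + 51)/(-6) = -17 + 22*(-⅙) = -17 - 11/3 = -62/3 ≈ -20.667)
U = -1/86250 (U = 1/(-86250) = -1/86250 ≈ -1.1594e-5)
Y/U = -62/(3*(-1/86250)) = -62/3*(-86250) = 1782500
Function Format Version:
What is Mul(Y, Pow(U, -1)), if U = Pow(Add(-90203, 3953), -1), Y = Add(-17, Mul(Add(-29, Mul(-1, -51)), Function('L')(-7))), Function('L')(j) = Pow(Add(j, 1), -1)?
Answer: 1782500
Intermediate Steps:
Function('L')(j) = Pow(Add(1, j), -1)
Y = Rational(-62, 3) (Y = Add(-17, Mul(Add(-29, Mul(-1, -51)), Pow(Add(1, -7), -1))) = Add(-17, Mul(Add(-29, 51), Pow(-6, -1))) = Add(-17, Mul(22, Rational(-1, 6))) = Add(-17, Rational(-11, 3)) = Rational(-62, 3) ≈ -20.667)
U = Rational(-1, 86250) (U = Pow(-86250, -1) = Rational(-1, 86250) ≈ -1.1594e-5)
Mul(Y, Pow(U, -1)) = Mul(Rational(-62, 3), Pow(Rational(-1, 86250), -1)) = Mul(Rational(-62, 3), -86250) = 1782500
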